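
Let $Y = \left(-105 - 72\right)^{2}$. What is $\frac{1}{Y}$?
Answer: $\frac{1}{31329} \approx 3.1919 \cdot 10^{-5}$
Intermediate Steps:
$Y = 31329$ ($Y = \left(-177\right)^{2} = 31329$)
$\frac{1}{Y} = \frac{1}{31329}$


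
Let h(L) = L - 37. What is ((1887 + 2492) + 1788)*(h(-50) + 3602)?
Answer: 21677005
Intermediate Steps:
h(L) = -37 + L
((1887 + 2492) + 1788)*(h(-50) + 3602) = ((1887 + 2492) + 1788)*((-37 - 50) + 3602) = (4379 + 1788)*(-87 + 3602) = 6167*3515 = 21677005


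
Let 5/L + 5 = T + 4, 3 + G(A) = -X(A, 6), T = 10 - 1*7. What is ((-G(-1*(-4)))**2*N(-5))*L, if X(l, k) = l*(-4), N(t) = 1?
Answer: 845/2 ≈ 422.50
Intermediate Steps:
X(l, k) = -4*l
T = 3 (T = 10 - 7 = 3)
G(A) = -3 + 4*A (G(A) = -3 - (-4)*A = -3 + 4*A)
L = 5/2 (L = 5/(-5 + (3 + 4)) = 5/(-5 + 7) = 5/2 ≈ 2.5000)
((-G(-1*(-4)))**2*N(-5))*L = ((-(-3 + 4*(-1*(-4))))**2*1)*(5/2) = ((-(-3 + 4*4))**2*1)*(5/2) = ((-(-3 + 16))**2*1)*(5/2) = ((-1*13)**2*1)*(5/2) = ((-13)**2*1)*(5/2) = (169*1)*(5/2) = 169*(5/2) = 845/2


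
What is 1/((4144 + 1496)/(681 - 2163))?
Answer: -247/940 ≈ -0.26277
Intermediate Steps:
1/((4144 + 1496)/(681 - 2163)) = 1/(5640/(-1482)) = 1/(5640*(-1/1482)) = 1/(-940/247) = -247/940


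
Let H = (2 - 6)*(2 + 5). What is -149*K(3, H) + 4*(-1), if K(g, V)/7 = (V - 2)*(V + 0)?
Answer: -876124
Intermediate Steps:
H = -28 (H = -4*7 = -28)
K(g, V) = 7*V*(-2 + V) (K(g, V) = 7*((V - 2)*(V + 0)) = 7*((-2 + V)*V) = 7*(V*(-2 + V)) = 7*V*(-2 + V))
-149*K(3, H) + 4*(-1) = -1043*(-28)*(-2 - 28) + 4*(-1) = -1043*(-28)*(-30) - 4 = -149*5880 - 4 = -876120 - 4 = -876124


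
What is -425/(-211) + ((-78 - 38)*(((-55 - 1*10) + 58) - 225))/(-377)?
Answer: -190283/2743 ≈ -69.370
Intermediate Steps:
-425/(-211) + ((-78 - 38)*(((-55 - 1*10) + 58) - 225))/(-377) = -425*(-1/211) - 116*(((-55 - 10) + 58) - 225)*(-1/377) = 425/211 - 116*((-65 + 58) - 225)*(-1/377) = 425/211 - 116*(-7 - 225)*(-1/377) = 425/211 - 116*(-232)*(-1/377) = 425/211 + 26912*(-1/377) = 425/211 - 928/13 = -190283/2743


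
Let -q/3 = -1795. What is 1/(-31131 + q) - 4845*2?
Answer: -249478741/25746 ≈ -9690.0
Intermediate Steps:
q = 5385 (q = -3*(-1795) = 5385)
1/(-31131 + q) - 4845*2 = 1/(-31131 + 5385) - 4845*2 = 1/(-25746) - 9690 = -1/25746 - 9690 = -249478741/25746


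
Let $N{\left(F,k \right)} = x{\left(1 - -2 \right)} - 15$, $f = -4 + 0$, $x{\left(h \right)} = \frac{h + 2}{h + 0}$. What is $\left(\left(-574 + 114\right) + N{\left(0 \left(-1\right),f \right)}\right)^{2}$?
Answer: $\frac{2016400}{9} \approx 2.2404 \cdot 10^{5}$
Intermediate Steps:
$x{\left(h \right)} = \frac{2 + h}{h}$
$f = -4$
$N{\left(F,k \right)} = - \frac{40}{3}$ ($N{\left(F,k \right)} = \frac{2 + \left(1 - -2\right)}{1 - -2} - 15 = \frac{2 + \left(1 + 2\right)}{1 + 2} - 15 = \frac{2 + 3}{3} - 15 = \frac{1}{3} \cdot 5 - 15 = \frac{5}{3} - 15 = - \frac{40}{3}$)
$\left(\left(-574 + 114\right) + N{\left(0 \left(-1\right),f \right)}\right)^{2} = \left(\left(-574 + 114\right) - \frac{40}{3}\right)^{2} = \left(-460 - \frac{40}{3}\right)^{2} = \left(- \frac{1420}{3}\right)^{2} = \frac{2016400}{9}$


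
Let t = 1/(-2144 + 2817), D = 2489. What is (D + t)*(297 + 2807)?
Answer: 5199504192/673 ≈ 7.7259e+6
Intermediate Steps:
t = 1/673 ≈ 0.0014859
(D + t)*(297 + 2807) = (2489 + 1/673)*(297 + 2807) = (1675098/673)*3104 = 5199504192/673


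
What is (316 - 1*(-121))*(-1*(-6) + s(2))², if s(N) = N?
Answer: 27968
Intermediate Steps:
(316 - 1*(-121))*(-1*(-6) + s(2))² = (316 - 1*(-121))*(-1*(-6) + 2)² = (316 + 121)*(6 + 2)² = 437*8² = 437*64 = 27968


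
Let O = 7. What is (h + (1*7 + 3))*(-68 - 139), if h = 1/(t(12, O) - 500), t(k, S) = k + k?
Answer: -985113/476 ≈ -2069.6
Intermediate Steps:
t(k, S) = 2*k
h = -1/476 (h = 1/(2*12 - 500) = 1/(24 - 500) = 1/(-476) = -1/476 ≈ -0.0021008)
(h + (1*7 + 3))*(-68 - 139) = (-1/476 + (1*7 + 3))*(-68 - 139) = (-1/476 + (7 + 3))*(-207) = (-1/476 + 10)*(-207) = (4759/476)*(-207) = -985113/476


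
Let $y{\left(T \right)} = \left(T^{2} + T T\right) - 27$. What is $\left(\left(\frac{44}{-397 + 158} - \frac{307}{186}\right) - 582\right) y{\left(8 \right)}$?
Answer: $- \frac{2621332285}{44454} \approx -58967.0$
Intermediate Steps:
$y{\left(T \right)} = -27 + 2 T^{2}$ ($y{\left(T \right)} = \left(T^{2} + T^{2}\right) - 27 = 2 T^{2} - 27 = -27 + 2 T^{2}$)
$\left(\left(\frac{44}{-397 + 158} - \frac{307}{186}\right) - 582\right) y{\left(8 \right)} = \left(\left(\frac{44}{-397 + 158} - \frac{307}{186}\right) - 582\right) \left(-27 + 2 \cdot 8^{2}\right) = \left(\left(\frac{44}{-239} - \frac{307}{186}\right) - 582\right) \left(-27 + 2 \cdot 64\right) = \left(\left(44 \left(- \frac{1}{239}\right) - \frac{307}{186}\right) - 582\right) \left(-27 + 128\right) = \left(\left(- \frac{44}{239} - \frac{307}{186}\right) - 582\right) 101 = \left(- \frac{81557}{44454} - 582\right) 101 = \left(- \frac{25953785}{44454}\right) 101 = - \frac{2621332285}{44454}$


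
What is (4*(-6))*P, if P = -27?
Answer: 648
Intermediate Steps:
(4*(-6))*P = (4*(-6))*(-27) = -24*(-27) = 648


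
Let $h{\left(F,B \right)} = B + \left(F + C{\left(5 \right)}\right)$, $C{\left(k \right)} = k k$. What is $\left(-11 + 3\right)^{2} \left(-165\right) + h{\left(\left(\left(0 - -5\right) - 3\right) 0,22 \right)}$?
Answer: $-10513$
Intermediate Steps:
$C{\left(k \right)} = k^{2}$
$h{\left(F,B \right)} = 25 + B + F$ ($h{\left(F,B \right)} = B + \left(F + 5^{2}\right) = B + \left(F + 25\right) = B + \left(25 + F\right) = 25 + B + F$)
$\left(-11 + 3\right)^{2} \left(-165\right) + h{\left(\left(\left(0 - -5\right) - 3\right) 0,22 \right)} = \left(-11 + 3\right)^{2} \left(-165\right) + \left(25 + 22 + \left(\left(0 - -5\right) - 3\right) 0\right) = \left(-8\right)^{2} \left(-165\right) + \left(25 + 22 + \left(\left(0 + 5\right) - 3\right) 0\right) = 64 \left(-165\right) + \left(25 + 22 + \left(5 - 3\right) 0\right) = -10560 + \left(25 + 22 + 2 \cdot 0\right) = -10560 + \left(25 + 22 + 0\right) = -10560 + 47 = -10513$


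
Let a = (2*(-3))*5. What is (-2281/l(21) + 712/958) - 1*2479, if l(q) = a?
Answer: -34519951/14370 ≈ -2402.2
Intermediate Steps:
a = -30 (a = -6*5 = -30)
l(q) = -30
(-2281/l(21) + 712/958) - 1*2479 = (-2281/(-30) + 712/958) - 1*2479 = (-2281*(-1/30) + 712*(1/958)) - 2479 = (2281/30 + 356/479) - 2479 = 1103279/14370 - 2479 = -34519951/14370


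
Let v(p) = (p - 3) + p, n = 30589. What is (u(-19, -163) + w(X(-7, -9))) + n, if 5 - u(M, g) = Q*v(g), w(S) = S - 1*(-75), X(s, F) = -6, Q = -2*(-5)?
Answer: 33953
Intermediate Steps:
Q = 10
v(p) = -3 + 2*p (v(p) = (-3 + p) + p = -3 + 2*p)
w(S) = 75 + S (w(S) = S + 75 = 75 + S)
u(M, g) = 35 - 20*g (u(M, g) = 5 - 10*(-3 + 2*g) = 5 - (-30 + 20*g) = 5 + (30 - 20*g) = 35 - 20*g)
(u(-19, -163) + w(X(-7, -9))) + n = ((35 - 20*(-163)) + (75 - 6)) + 30589 = ((35 + 3260) + 69) + 30589 = (3295 + 69) + 30589 = 3364 + 30589 = 33953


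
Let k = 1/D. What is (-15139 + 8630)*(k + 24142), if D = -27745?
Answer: -4359857006601/27745 ≈ -1.5714e+8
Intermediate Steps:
k = -1/27745 (k = 1/(-27745) = -1/27745 ≈ -3.6043e-5)
(-15139 + 8630)*(k + 24142) = (-15139 + 8630)*(-1/27745 + 24142) = -6509*669819789/27745 = -4359857006601/27745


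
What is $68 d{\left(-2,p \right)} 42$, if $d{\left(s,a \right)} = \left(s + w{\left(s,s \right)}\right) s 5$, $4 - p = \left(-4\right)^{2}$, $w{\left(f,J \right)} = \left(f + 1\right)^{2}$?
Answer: $28560$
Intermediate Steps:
$w{\left(f,J \right)} = \left(1 + f\right)^{2}$
$p = -12$ ($p = 4 - \left(-4\right)^{2} = 4 - 16 = -12$)
$d{\left(s,a \right)} = 5 s \left(s + \left(1 + s\right)^{2}\right)$ ($d{\left(s,a \right)} = \left(s + \left(1 + s\right)^{2}\right) s 5 = s \left(s + \left(1 + s\right)^{2}\right) 5 = 5 s \left(s + \left(1 + s\right)^{2}\right)$)
$68 d{\left(-2,p \right)} 42 = 68 \cdot 5 \left(-2\right) \left(-2 + \left(1 - 2\right)^{2}\right) 42 = 68 \cdot 5 \left(-2\right) \left(-2 + \left(-1\right)^{2}\right) 42 = 68 \cdot 5 \left(-2\right) \left(-2 + 1\right) 42 = 68 \cdot 5 \left(-2\right) \left(-1\right) 42 = 68 \cdot 10 \cdot 42 = 680 \cdot 42 = 28560$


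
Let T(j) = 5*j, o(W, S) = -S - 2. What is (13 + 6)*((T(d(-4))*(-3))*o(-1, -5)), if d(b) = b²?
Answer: -13680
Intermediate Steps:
o(W, S) = -2 - S
(13 + 6)*((T(d(-4))*(-3))*o(-1, -5)) = (13 + 6)*(((5*(-4)²)*(-3))*(-2 - 1*(-5))) = 19*(((5*16)*(-3))*(-2 + 5)) = 19*((80*(-3))*3) = 19*(-240*3) = 19*(-720) = -13680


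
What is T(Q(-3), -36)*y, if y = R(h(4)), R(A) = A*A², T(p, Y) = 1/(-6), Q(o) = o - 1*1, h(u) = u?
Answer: -32/3 ≈ -10.667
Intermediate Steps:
Q(o) = -1 + o (Q(o) = o - 1 = -1 + o)
T(p, Y) = -⅙
R(A) = A³
y = 64 (y = 4³ = 64)
T(Q(-3), -36)*y = -⅙*64 = -32/3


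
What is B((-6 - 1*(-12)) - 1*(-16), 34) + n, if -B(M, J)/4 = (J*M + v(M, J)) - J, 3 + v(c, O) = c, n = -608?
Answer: -3540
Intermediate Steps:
v(c, O) = -3 + c
B(M, J) = 12 - 4*M + 4*J - 4*J*M (B(M, J) = -4*((J*M + (-3 + M)) - J) = -4*((-3 + M + J*M) - J) = -4*(-3 + M - J + J*M) = 12 - 4*M + 4*J - 4*J*M)
B((-6 - 1*(-12)) - 1*(-16), 34) + n = (12 - 4*((-6 - 1*(-12)) - 1*(-16)) + 4*34 - 4*34*((-6 - 1*(-12)) - 1*(-16))) - 608 = (12 - 4*((-6 + 12) + 16) + 136 - 4*34*((-6 + 12) + 16)) - 608 = (12 - 4*(6 + 16) + 136 - 4*34*(6 + 16)) - 608 = (12 - 4*22 + 136 - 4*34*22) - 608 = (12 - 88 + 136 - 2992) - 608 = -2932 - 608 = -3540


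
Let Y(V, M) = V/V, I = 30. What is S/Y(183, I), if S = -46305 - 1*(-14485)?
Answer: -31820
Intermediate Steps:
Y(V, M) = 1
S = -31820 (S = -46305 + 14485 = -31820)
S/Y(183, I) = -31820/1 = -31820*1 = -31820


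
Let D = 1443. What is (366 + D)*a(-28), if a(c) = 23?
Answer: 41607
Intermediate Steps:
(366 + D)*a(-28) = (366 + 1443)*23 = 1809*23 = 41607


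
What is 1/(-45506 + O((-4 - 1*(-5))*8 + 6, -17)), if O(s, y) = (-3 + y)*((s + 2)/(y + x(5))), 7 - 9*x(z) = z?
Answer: -151/6868526 ≈ -2.1984e-5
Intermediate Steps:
x(z) = 7/9 - z/9
O(s, y) = (-3 + y)*(2 + s)/(2/9 + y) (O(s, y) = (-3 + y)*((s + 2)/(y + (7/9 - ⅑*5))) = (-3 + y)*((2 + s)/(y + (7/9 - 5/9))) = (-3 + y)*((2 + s)/(y + 2/9)) = (-3 + y)*((2 + s)/(2/9 + y)) = (-3 + y)*(2 + s)/(2/9 + y))
1/(-45506 + O((-4 - 1*(-5))*8 + 6, -17)) = 1/(-45506 + 9*(-6 - 3*((-4 - 1*(-5))*8 + 6) + 2*(-17) + ((-4 - 1*(-5))*8 + 6)*(-17))/(2 + 9*(-17))) = 1/(-45506 + 9*(-6 - 3*((-4 + 5)*8 + 6) - 34 + ((-4 + 5)*8 + 6)*(-17))/(2 - 153)) = 1/(-45506 + 9*(-6 - 3*(1*8 + 6) - 34 + (1*8 + 6)*(-17))/(-151)) = 1/(-45506 + 9*(-1/151)*(-6 - 3*(8 + 6) - 34 + (8 + 6)*(-17))) = 1/(-45506 + 9*(-1/151)*(-6 - 3*14 - 34 + 14*(-17))) = 1/(-45506 + 9*(-1/151)*(-6 - 42 - 34 - 238)) = 1/(-45506 + 9*(-1/151)*(-320)) = 1/(-45506 + 2880/151) = 1/(-6868526/151) = -151/6868526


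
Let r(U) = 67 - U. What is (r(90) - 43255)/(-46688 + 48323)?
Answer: -14426/545 ≈ -26.470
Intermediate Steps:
(r(90) - 43255)/(-46688 + 48323) = ((67 - 1*90) - 43255)/(-46688 + 48323) = ((67 - 90) - 43255)/1635 = (-23 - 43255)*(1/1635) = -43278*1/1635 = -14426/545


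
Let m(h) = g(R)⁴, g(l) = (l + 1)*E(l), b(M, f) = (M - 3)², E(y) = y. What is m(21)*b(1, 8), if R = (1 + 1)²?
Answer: 640000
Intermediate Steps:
R = 4 (R = 2² = 4)
b(M, f) = (-3 + M)²
g(l) = l*(1 + l) (g(l) = (l + 1)*l = (1 + l)*l = l*(1 + l))
m(h) = 160000 (m(h) = (4*(1 + 4))⁴ = (4*5)⁴ = 20⁴ = 160000)
m(21)*b(1, 8) = 160000*(-3 + 1)² = 160000*(-2)² = 160000*4 = 640000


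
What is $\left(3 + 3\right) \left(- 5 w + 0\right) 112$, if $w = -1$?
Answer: $3360$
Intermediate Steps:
$\left(3 + 3\right) \left(- 5 w + 0\right) 112 = \left(3 + 3\right) \left(\left(-5\right) \left(-1\right) + 0\right) 112 = 6 \left(5 + 0\right) 112 = 6 \cdot 5 \cdot 112 = 30 \cdot 112 = 3360$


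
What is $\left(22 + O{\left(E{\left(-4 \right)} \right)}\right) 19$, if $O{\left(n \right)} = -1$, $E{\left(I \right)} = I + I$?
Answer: $399$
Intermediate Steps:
$E{\left(I \right)} = 2 I$
$\left(22 + O{\left(E{\left(-4 \right)} \right)}\right) 19 = \left(22 - 1\right) 19 = 21 \cdot 19 = 399$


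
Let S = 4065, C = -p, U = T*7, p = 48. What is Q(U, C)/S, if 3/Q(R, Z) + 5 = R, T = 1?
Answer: 1/2710 ≈ 0.00036900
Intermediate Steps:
U = 7 (U = 1*7 = 7)
C = -48 (C = -1*48 = -48)
Q(R, Z) = 3/(-5 + R)
Q(U, C)/S = (3/(-5 + 7))/4065 = (3/2)*(1/4065) = 1/2710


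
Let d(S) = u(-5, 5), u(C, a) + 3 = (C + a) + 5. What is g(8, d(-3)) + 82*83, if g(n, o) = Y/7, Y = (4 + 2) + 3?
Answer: 47651/7 ≈ 6807.3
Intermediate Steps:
u(C, a) = 2 + C + a (u(C, a) = -3 + ((C + a) + 5) = -3 + (5 + C + a) = 2 + C + a)
d(S) = 2 (d(S) = 2 - 5 + 5 = 2)
Y = 9 (Y = 6 + 3 = 9)
g(n, o) = 9/7
g(8, d(-3)) + 82*83 = 9/7 + 82*83 = 9/7 + 6806 = 47651/7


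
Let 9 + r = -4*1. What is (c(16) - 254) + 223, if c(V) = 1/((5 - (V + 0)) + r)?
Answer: -745/24 ≈ -31.042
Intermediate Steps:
r = -13 (r = -9 - 4*1 = -9 - 4 = -13)
c(V) = 1/(-8 - V) (c(V) = 1/((5 - (V + 0)) - 13) = 1/((5 - V) - 13) = 1/(-8 - V))
(c(16) - 254) + 223 = (-1/(8 + 16) - 254) + 223 = (-1/24 - 254) + 223 = -6097/24 + 223 = -745/24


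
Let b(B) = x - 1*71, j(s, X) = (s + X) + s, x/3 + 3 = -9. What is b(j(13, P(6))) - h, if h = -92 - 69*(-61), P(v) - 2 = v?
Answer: -4224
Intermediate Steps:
x = -36 (x = -9 + 3*(-9) = -9 - 27 = -36)
P(v) = 2 + v
j(s, X) = X + 2*s (j(s, X) = (X + s) + s = X + 2*s)
h = 4117 (h = -92 + 4209 = 4117)
b(B) = -107 (b(B) = -36 - 1*71 = -36 - 71 = -107)
b(j(13, P(6))) - h = -107 - 1*4117 = -107 - 4117 = -4224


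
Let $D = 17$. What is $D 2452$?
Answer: $41684$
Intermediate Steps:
$D 2452 = 17 \cdot 2452 = 41684$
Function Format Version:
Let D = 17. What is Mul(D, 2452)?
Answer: 41684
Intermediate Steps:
Mul(D, 2452) = Mul(17, 2452) = 41684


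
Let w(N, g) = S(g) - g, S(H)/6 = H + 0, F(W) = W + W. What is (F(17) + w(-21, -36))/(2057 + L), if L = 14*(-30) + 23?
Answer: -73/830 ≈ -0.087952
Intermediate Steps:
F(W) = 2*W
L = -397 (L = -420 + 23 = -397)
S(H) = 6*H (S(H) = 6*(H + 0) = 6*H)
w(N, g) = 5*g (w(N, g) = 6*g - g = 5*g)
(F(17) + w(-21, -36))/(2057 + L) = (2*17 + 5*(-36))/(2057 - 397) = (34 - 180)/1660 = -146*1/1660 = -73/830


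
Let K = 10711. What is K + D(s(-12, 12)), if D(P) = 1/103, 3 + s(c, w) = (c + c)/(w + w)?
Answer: 1103234/103 ≈ 10711.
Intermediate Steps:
s(c, w) = -3 + c/w (s(c, w) = -3 + (c + c)/(w + w) = -3 + (2*c)/((2*w)) = -3 + (2*c)*(1/(2*w)) = -3 + c/w)
D(P) = 1/103
K + D(s(-12, 12)) = 10711 + 1/103 = 1103234/103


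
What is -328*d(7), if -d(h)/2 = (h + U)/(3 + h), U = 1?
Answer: 2624/5 ≈ 524.80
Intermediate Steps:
d(h) = -2*(1 + h)/(3 + h) (d(h) = -2*(h + 1)/(3 + h) = -2*(1 + h)/(3 + h))
-328*d(7) = -656*(-1 - 1*7)/(3 + 7) = -656*(-1 - 7)/10 = -656*(-8)/10 = -328*(-8/5) = 2624/5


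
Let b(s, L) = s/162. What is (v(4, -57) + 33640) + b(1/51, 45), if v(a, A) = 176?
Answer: 279387793/8262 ≈ 33816.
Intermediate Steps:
b(s, L) = s/162 (b(s, L) = s*(1/162) = s/162)
(v(4, -57) + 33640) + b(1/51, 45) = (176 + 33640) + (1/162)/51 = 33816 + (1/162)*(1/51) = 33816 + 1/8262 = 279387793/8262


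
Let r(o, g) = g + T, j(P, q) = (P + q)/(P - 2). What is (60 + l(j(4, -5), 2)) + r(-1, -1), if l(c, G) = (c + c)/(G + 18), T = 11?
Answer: 1399/20 ≈ 69.950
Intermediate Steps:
j(P, q) = (P + q)/(-2 + P)
r(o, g) = 11 + g (r(o, g) = g + 11 = 11 + g)
l(c, G) = 2*c/(18 + G) (l(c, G) = (2*c)/(18 + G) = 2*c/(18 + G))
(60 + l(j(4, -5), 2)) + r(-1, -1) = (60 + 2*((4 - 5)/(-2 + 4))/(18 + 2)) + (11 - 1) = (60 + 2*(-1/2)/20) + 10 = (60 + 2*((1/2)*(-1))*(1/20)) + 10 = (60 + 2*(-1/2)*(1/20)) + 10 = (60 - 1/20) + 10 = 1199/20 + 10 = 1399/20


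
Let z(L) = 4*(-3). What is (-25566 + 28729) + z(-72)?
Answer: 3151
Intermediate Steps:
z(L) = -12
(-25566 + 28729) + z(-72) = (-25566 + 28729) - 12 = 3163 - 12 = 3151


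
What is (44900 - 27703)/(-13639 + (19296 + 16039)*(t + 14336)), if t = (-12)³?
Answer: 17197/445490041 ≈ 3.8602e-5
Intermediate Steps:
t = -1728
(44900 - 27703)/(-13639 + (19296 + 16039)*(t + 14336)) = (44900 - 27703)/(-13639 + (19296 + 16039)*(-1728 + 14336)) = 17197/(-13639 + 35335*12608) = 17197/(-13639 + 445503680) = 17197/445490041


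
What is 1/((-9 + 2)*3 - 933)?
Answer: -1/954 ≈ -0.0010482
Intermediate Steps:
1/((-9 + 2)*3 - 933) = 1/(-7*3 - 933) = 1/(-21 - 933) = 1/(-954) = -1/954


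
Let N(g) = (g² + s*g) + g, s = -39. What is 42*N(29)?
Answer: -10962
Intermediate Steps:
N(g) = g² - 38*g (N(g) = (g² - 39*g) + g = g² - 38*g)
42*N(29) = 42*(29*(-38 + 29)) = 42*(29*(-9)) = 42*(-261) = -10962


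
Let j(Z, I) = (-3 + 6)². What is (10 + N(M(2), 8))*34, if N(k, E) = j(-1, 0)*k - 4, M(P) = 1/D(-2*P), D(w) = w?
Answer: 255/2 ≈ 127.50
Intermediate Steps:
j(Z, I) = 9 (j(Z, I) = 3² = 9)
M(P) = -1/(2*P) (M(P) = 1/(-2*P) = -1/(2*P))
N(k, E) = -4 + 9*k (N(k, E) = 9*k - 4 = -4 + 9*k)
(10 + N(M(2), 8))*34 = (10 + (-4 + 9*(-½/2)))*34 = (10 + (-4 + 9*(-½*½)))*34 = (10 + (-4 + 9*(-¼)))*34 = (10 + (-4 - 9/4))*34 = (10 - 25/4)*34 = (15/4)*34 = 255/2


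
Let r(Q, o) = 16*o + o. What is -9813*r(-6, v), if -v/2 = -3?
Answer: -1000926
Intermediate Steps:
v = 6 (v = -2*(-3) = 6)
r(Q, o) = 17*o
-9813*r(-6, v) = -166821*6 = -9813*102 = -1000926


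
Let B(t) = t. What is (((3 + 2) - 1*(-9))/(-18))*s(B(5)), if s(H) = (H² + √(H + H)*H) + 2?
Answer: -21 - 35*√10/9 ≈ -33.298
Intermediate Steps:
s(H) = 2 + H² + √2*H^(3/2) (s(H) = (H² + √(2*H)*H) + 2 = (H² + (√2*√H)*H) + 2 = (H² + √2*H^(3/2)) + 2 = 2 + H² + √2*H^(3/2))
(((3 + 2) - 1*(-9))/(-18))*s(B(5)) = (((3 + 2) - 1*(-9))/(-18))*(2 + 5² + √2*5^(3/2)) = ((5 + 9)*(-1/18))*(2 + 25 + √2*(5*√5)) = (14*(-1/18))*(2 + 25 + 5*√10) = -7*(27 + 5*√10)/9 = -21 - 35*√10/9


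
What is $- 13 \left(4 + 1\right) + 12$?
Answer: $-53$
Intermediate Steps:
$- 13 \left(4 + 1\right) + 12 = \left(-13\right) 5 + 12 = -65 + 12 = -53$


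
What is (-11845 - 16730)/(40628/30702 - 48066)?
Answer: 62664975/105405836 ≈ 0.59451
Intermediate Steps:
(-11845 - 16730)/(40628/30702 - 48066) = -28575/(40628*(1/30702) - 48066) = -28575/(2902/2193 - 48066) = -28575/(-105405836/2193) = -28575*(-2193/105405836) = 62664975/105405836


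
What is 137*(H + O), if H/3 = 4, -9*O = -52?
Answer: 21920/9 ≈ 2435.6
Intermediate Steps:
O = 52/9 (O = -⅑*(-52) = 52/9 ≈ 5.7778)
H = 12 (H = 3*4 = 12)
137*(H + O) = 137*(12 + 52/9) = 137*(160/9) = 21920/9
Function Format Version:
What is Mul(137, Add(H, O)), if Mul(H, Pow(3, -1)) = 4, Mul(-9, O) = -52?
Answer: Rational(21920, 9) ≈ 2435.6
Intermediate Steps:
O = Rational(52, 9) (O = Mul(Rational(-1, 9), -52) = Rational(52, 9) ≈ 5.7778)
H = 12 (H = Mul(3, 4) = 12)
Mul(137, Add(H, O)) = Mul(137, Add(12, Rational(52, 9))) = Mul(137, Rational(160, 9)) = Rational(21920, 9)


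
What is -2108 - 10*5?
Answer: -2158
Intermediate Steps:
-2108 - 10*5 = -2108 - 50 = -2158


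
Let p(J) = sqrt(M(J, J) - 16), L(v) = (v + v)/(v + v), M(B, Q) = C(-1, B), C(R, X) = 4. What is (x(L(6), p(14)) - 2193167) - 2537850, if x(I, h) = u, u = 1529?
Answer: -4729488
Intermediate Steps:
M(B, Q) = 4
L(v) = 1 (L(v) = (2*v)/((2*v)) = (2*v)*(1/(2*v)) = 1)
p(J) = 2*I*sqrt(3) (p(J) = sqrt(4 - 16) = sqrt(-12) = 2*I*sqrt(3))
x(I, h) = 1529
(x(L(6), p(14)) - 2193167) - 2537850 = (1529 - 2193167) - 2537850 = -2191638 - 2537850 = -4729488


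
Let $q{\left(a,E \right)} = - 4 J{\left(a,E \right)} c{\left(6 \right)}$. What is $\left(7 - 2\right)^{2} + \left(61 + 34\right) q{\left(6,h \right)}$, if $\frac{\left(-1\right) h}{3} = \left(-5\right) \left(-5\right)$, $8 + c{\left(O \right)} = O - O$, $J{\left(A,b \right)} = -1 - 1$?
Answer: $-6055$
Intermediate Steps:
$J{\left(A,b \right)} = -2$
$c{\left(O \right)} = -8$ ($c{\left(O \right)} = -8 + \left(O - O\right) = -8 + 0 = -8$)
$h = -75$ ($h = - 3 \left(\left(-5\right) \left(-5\right)\right) = \left(-3\right) 25 = -75$)
$q{\left(a,E \right)} = -64$ ($q{\left(a,E \right)} = \left(-4\right) \left(-2\right) \left(-8\right) = 8 \left(-8\right) = -64$)
$\left(7 - 2\right)^{2} + \left(61 + 34\right) q{\left(6,h \right)} = \left(7 - 2\right)^{2} + \left(61 + 34\right) \left(-64\right) = 5^{2} + 95 \left(-64\right) = 25 - 6080 = -6055$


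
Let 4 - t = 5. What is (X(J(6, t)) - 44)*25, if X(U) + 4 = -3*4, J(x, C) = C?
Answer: -1500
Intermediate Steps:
t = -1 (t = 4 - 1*5 = 4 - 5 = -1)
X(U) = -16 (X(U) = -4 - 3*4 = -4 - 12 = -16)
(X(J(6, t)) - 44)*25 = (-16 - 44)*25 = -60*25 = -1500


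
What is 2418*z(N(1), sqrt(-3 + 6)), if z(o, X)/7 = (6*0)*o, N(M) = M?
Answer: 0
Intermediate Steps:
z(o, X) = 0 (z(o, X) = 7*((6*0)*o) = 7*(0*o) = 7*0 = 0)
2418*z(N(1), sqrt(-3 + 6)) = 2418*0 = 0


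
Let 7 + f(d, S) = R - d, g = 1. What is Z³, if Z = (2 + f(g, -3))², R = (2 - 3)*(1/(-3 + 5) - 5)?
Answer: 729/64 ≈ 11.391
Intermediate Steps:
R = 9/2 (R = -(1/2 - 5) = -(½ - 5) = -1*(-9/2) = 9/2 ≈ 4.5000)
f(d, S) = -5/2 - d (f(d, S) = -7 + (9/2 - d) = -5/2 - d)
Z = 9/4 (Z = (2 + (-5/2 - 1*1))² = (2 + (-5/2 - 1))² = (2 - 7/2)² = (-3/2)² = 9/4 ≈ 2.2500)
Z³ = (9/4)³ = 729/64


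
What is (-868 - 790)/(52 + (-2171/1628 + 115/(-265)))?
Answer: -143058872/4334261 ≈ -33.007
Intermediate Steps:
(-868 - 790)/(52 + (-2171/1628 + 115/(-265))) = -1658/(52 + (-2171*1/1628 + 115*(-1/265))) = -1658/(52 + (-2171/1628 - 23/53)) = -1658/(52 - 152507/86284) = -1658/4334261/86284 = -1658*86284/4334261 = -143058872/4334261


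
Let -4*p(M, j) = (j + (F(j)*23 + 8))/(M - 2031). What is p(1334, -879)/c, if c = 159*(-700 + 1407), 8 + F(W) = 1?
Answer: -86/26117287 ≈ -3.2928e-6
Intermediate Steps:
F(W) = -7 (F(W) = -8 + 1 = -7)
c = 112413 (c = 159*707 = 112413)
p(M, j) = -(-153 + j)/(4*(-2031 + M)) (p(M, j) = -(j + (-7*23 + 8))/(4*(M - 2031)) = -(j + (-161 + 8))/(4*(-2031 + M)) = -(j - 153)/(4*(-2031 + M)) = -(-153 + j)/(4*(-2031 + M)))
p(1334, -879)/c = ((153 - 1*(-879))/(4*(-2031 + 1334)))/112413 = ((¼)*(153 + 879)/(-697))*(1/112413) = ((¼)*(-1/697)*1032)*(1/112413) = -258/697*1/112413 = -86/26117287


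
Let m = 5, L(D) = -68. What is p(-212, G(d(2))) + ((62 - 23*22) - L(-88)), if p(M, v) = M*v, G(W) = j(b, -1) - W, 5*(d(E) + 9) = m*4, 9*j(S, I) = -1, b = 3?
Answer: -12712/9 ≈ -1412.4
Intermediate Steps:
j(S, I) = -⅑ (j(S, I) = (⅑)*(-1) = -⅑)
d(E) = -5 (d(E) = -9 + (5*4)/5 = -9 + (⅕)*20 = -9 + 4 = -5)
G(W) = -⅑ - W
p(-212, G(d(2))) + ((62 - 23*22) - L(-88)) = -212*(-⅑ - 1*(-5)) + ((62 - 23*22) - 1*(-68)) = -212*(-⅑ + 5) + ((62 - 506) + 68) = -212*44/9 + (-444 + 68) = -9328/9 - 376 = -12712/9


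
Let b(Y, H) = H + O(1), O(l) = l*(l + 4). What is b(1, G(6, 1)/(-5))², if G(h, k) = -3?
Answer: 784/25 ≈ 31.360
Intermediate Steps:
O(l) = l*(4 + l)
b(Y, H) = 5 + H (b(Y, H) = H + 1*(4 + 1) = H + 1*5 = H + 5 = 5 + H)
b(1, G(6, 1)/(-5))² = (5 - 3/(-5))² = (5 - 3*(-⅕))² = (5 + ⅗)² = (28/5)² = 784/25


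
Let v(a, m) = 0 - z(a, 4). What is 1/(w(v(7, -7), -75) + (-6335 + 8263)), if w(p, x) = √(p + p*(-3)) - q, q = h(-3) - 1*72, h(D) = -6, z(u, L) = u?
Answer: 1003/2012011 - √14/4024022 ≈ 0.00049758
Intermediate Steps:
v(a, m) = -a (v(a, m) = 0 - a = -a)
q = -78 (q = -6 - 1*72 = -6 - 72 = -78)
w(p, x) = 78 + √2*√(-p) (w(p, x) = √(p + p*(-3)) - 1*(-78) = √(p - 3*p) + 78 = √(-2*p) + 78 = √2*√(-p) + 78 = 78 + √2*√(-p))
1/(w(v(7, -7), -75) + (-6335 + 8263)) = 1/((78 + √2*√(-(-1)*7)) + (-6335 + 8263)) = 1/((78 + √2*√(-1*(-7))) + 1928) = 1/((78 + √2*√7) + 1928) = 1/((78 + √14) + 1928) = 1/(2006 + √14)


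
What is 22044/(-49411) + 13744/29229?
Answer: 34780708/1444234119 ≈ 0.024082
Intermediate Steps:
22044/(-49411) + 13744/29229 = 22044*(-1/49411) + 13744*(1/29229) = -22044/49411 + 13744/29229 = 34780708/1444234119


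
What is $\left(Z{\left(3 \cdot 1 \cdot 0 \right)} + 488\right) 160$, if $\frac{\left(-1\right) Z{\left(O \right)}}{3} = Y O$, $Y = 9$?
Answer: $78080$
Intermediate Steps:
$Z{\left(O \right)} = - 27 O$ ($Z{\left(O \right)} = - 3 \cdot 9 O = - 27 O$)
$\left(Z{\left(3 \cdot 1 \cdot 0 \right)} + 488\right) 160 = \left(- 27 \cdot 3 \cdot 1 \cdot 0 + 488\right) 160 = \left(- 27 \cdot 3 \cdot 0 + 488\right) 160 = \left(\left(-27\right) 0 + 488\right) 160 = \left(0 + 488\right) 160 = 488 \cdot 160 = 78080$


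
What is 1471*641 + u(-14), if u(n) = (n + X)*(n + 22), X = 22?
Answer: 942975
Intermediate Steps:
u(n) = (22 + n)² (u(n) = (n + 22)*(n + 22) = (22 + n)*(22 + n) = (22 + n)²)
1471*641 + u(-14) = 1471*641 + (484 + (-14)² + 44*(-14)) = 942911 + (484 + 196 - 616) = 942911 + 64 = 942975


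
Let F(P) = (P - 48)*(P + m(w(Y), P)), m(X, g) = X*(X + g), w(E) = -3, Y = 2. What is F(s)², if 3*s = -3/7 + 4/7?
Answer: 35460279481/194481 ≈ 1.8233e+5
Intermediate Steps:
s = 1/21 (s = (-3/7 + 4/7)/3 = (⅓)*(⅐) = 1/21 ≈ 0.047619)
F(P) = (-48 + P)*(9 - 2*P) (F(P) = (P - 48)*(P - 3*(-3 + P)) = (-48 + P)*(P + (9 - 3*P)) = (-48 + P)*(9 - 2*P))
F(s)² = (-432 - 2*(1/21)² + 105*(1/21))² = (-432 - 2*1/441 + 5)² = (-432 - 2/441 + 5)² = (-188309/441)² = 35460279481/194481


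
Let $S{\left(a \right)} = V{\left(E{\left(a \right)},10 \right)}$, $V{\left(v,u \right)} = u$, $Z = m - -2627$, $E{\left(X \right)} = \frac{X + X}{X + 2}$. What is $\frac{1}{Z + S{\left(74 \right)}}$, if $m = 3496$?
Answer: $\frac{1}{6133} \approx 0.00016305$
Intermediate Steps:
$E{\left(X \right)} = \frac{2 X}{2 + X}$
$Z = 6123$ ($Z = 3496 - -2627 = 3496 + 2627 = 6123$)
$S{\left(a \right)} = 10$
$\frac{1}{Z + S{\left(74 \right)}} = \frac{1}{6123 + 10} = \frac{1}{6133}$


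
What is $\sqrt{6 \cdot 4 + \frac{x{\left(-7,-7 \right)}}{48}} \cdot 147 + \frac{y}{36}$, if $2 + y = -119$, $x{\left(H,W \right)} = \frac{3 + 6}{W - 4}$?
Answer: $- \frac{121}{36} + \frac{441 \sqrt{5159}}{44} \approx 716.53$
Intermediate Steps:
$x{\left(H,W \right)} = \frac{9}{-4 + W}$
$y = -121$ ($y = -2 - 119 = -121$)
$\sqrt{6 \cdot 4 + \frac{x{\left(-7,-7 \right)}}{48}} \cdot 147 + \frac{y}{36} = \sqrt{6 \cdot 4 + \frac{9 \frac{1}{-4 - 7}}{48}} \cdot 147 - \frac{121}{36} = \sqrt{24 + \frac{9}{-11} \cdot \frac{1}{48}} \cdot 147 - \frac{121}{36} = \sqrt{24 + 9 \left(- \frac{1}{11}\right) \frac{1}{48}} \cdot 147 - \frac{121}{36} = \sqrt{24 - \frac{3}{176}} \cdot 147 - \frac{121}{36} = \sqrt{\frac{4221}{176}} \cdot 147 - \frac{121}{36} = \frac{3 \sqrt{5159}}{44} \cdot 147 - \frac{121}{36} = \frac{441 \sqrt{5159}}{44} - \frac{121}{36} = - \frac{121}{36} + \frac{441 \sqrt{5159}}{44}$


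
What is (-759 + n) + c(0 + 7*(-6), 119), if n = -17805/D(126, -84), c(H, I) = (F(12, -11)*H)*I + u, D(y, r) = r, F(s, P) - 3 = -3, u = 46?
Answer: -14029/28 ≈ -501.04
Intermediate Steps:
F(s, P) = 0 (F(s, P) = 3 - 3 = 0)
c(H, I) = 46 (c(H, I) = (0*H)*I + 46 = 0*I + 46 = 0 + 46 = 46)
n = 5935/28 (n = -17805/(-84) = -17805*(-1/84) = 5935/28 ≈ 211.96)
(-759 + n) + c(0 + 7*(-6), 119) = (-759 + 5935/28) + 46 = -15317/28 + 46 = -14029/28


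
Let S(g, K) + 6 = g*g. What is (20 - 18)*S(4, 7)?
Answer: 20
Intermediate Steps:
S(g, K) = -6 + g² (S(g, K) = -6 + g*g = -6 + g²)
(20 - 18)*S(4, 7) = (20 - 18)*(-6 + 4²) = 2*(-6 + 16) = 2*10 = 20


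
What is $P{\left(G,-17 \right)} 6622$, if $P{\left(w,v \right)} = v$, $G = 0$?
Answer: $-112574$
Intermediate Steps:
$P{\left(G,-17 \right)} 6622 = \left(-17\right) 6622 = -112574$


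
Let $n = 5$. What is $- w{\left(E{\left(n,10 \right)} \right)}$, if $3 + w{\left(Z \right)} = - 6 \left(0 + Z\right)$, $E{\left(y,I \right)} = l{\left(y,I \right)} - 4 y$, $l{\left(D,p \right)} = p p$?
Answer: $483$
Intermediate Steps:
$l{\left(D,p \right)} = p^{2}$
$E{\left(y,I \right)} = I^{2} - 4 y$
$w{\left(Z \right)} = -3 - 6 Z$ ($w{\left(Z \right)} = -3 - 6 \left(0 + Z\right) = -3 - 6 Z$)
$- w{\left(E{\left(n,10 \right)} \right)} = - (-3 - 6 \left(10^{2} - 20\right)) = - (-3 - 6 \left(100 - 20\right)) = - (-3 - 480) = \left(-1\right) \left(-483\right) = 483$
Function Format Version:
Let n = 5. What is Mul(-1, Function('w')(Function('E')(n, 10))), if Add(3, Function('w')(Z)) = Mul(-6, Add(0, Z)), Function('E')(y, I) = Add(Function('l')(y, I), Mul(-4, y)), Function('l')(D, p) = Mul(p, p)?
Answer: 483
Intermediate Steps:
Function('l')(D, p) = Pow(p, 2)
Function('E')(y, I) = Add(Pow(I, 2), Mul(-4, y))
Function('w')(Z) = Add(-3, Mul(-6, Z)) (Function('w')(Z) = Add(-3, Mul(-6, Add(0, Z))) = Add(-3, Mul(-6, Z)))
Mul(-1, Function('w')(Function('E')(n, 10))) = Mul(-1, Add(-3, Mul(-6, Add(Pow(10, 2), Mul(-4, 5))))) = Mul(-1, Add(-3, Mul(-6, Add(100, -20)))) = Mul(-1, Add(-3, Mul(-6, 80))) = Mul(-1, Add(-3, -480)) = Mul(-1, -483) = 483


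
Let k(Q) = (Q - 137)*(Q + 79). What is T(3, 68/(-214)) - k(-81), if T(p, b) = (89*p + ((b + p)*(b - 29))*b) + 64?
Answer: -98018669/1225043 ≈ -80.012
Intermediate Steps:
k(Q) = (-137 + Q)*(79 + Q)
T(p, b) = 64 + 89*p + b*(-29 + b)*(b + p) (T(p, b) = (89*p + ((b + p)*(-29 + b))*b) + 64 = (89*p + ((-29 + b)*(b + p))*b) + 64 = (89*p + b*(-29 + b)*(b + p)) + 64 = 64 + 89*p + b*(-29 + b)*(b + p))
T(3, 68/(-214)) - k(-81) = (64 + (68/(-214))³ - 29*(68/(-214))² + 89*3 + 3*(68/(-214))² - 29*68/(-214)*3) - (-10823 + (-81)² - 58*(-81)) = (64 + (68*(-1/214))³ - 29*(68*(-1/214))² + 267 + 3*(68*(-1/214))² - 29*68*(-1/214)*3) - (-10823 + 6561 + 4698) = (64 + (-34/107)³ - 29*(-34/107)² + 267 + 3*(-34/107)² - 29*(-34/107)*3) - 1*436 = (64 - 39304/1225043 - 29*1156/11449 + 267 + 3*(1156/11449) + 2958/107) - 436 = (64 - 39304/1225043 - 33524/11449 + 267 + 3468/11449 + 2958/107) - 436 = 436100079/1225043 - 436 = -98018669/1225043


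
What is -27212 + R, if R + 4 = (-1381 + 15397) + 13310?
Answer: 110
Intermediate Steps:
R = 27322 (R = -4 + ((-1381 + 15397) + 13310) = -4 + (14016 + 13310) = -4 + 27326 = 27322)
-27212 + R = -27212 + 27322 = 110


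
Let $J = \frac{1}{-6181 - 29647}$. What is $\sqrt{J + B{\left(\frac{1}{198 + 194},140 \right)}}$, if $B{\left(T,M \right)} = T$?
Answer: $\frac{\sqrt{939054}}{19292} \approx 0.050231$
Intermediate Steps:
$J = - \frac{1}{35828}$ ($J = \frac{1}{-35828} = - \frac{1}{35828} \approx -2.7911 \cdot 10^{-5}$)
$\sqrt{J + B{\left(\frac{1}{198 + 194},140 \right)}} = \sqrt{- \frac{1}{35828} + \frac{1}{198 + 194}} = \sqrt{- \frac{1}{35828} + \frac{1}{392}} = \sqrt{\frac{8859}{3511144}} = \frac{\sqrt{939054}}{19292}$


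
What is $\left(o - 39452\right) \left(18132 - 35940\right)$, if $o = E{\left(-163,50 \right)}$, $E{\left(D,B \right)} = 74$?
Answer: $701243424$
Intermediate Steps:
$o = 74$
$\left(o - 39452\right) \left(18132 - 35940\right) = \left(74 - 39452\right) \left(18132 - 35940\right) = \left(-39378\right) \left(-17808\right) = 701243424$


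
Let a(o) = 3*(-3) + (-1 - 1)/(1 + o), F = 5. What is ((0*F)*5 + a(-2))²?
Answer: 49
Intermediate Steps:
a(o) = -9 - 2/(1 + o)
((0*F)*5 + a(-2))² = ((0*5)*5 + (-11 - 9*(-2))/(1 - 2))² = (0*5 + (-11 + 18)/(-1))² = (0 - 1*7)² = (0 - 7)² = (-7)² = 49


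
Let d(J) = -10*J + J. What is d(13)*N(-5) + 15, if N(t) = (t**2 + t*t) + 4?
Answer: -6303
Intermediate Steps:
N(t) = 4 + 2*t**2 (N(t) = (t**2 + t**2) + 4 = 2*t**2 + 4 = 4 + 2*t**2)
d(J) = -9*J
d(13)*N(-5) + 15 = (-9*13)*(4 + 2*(-5)**2) + 15 = -117*(4 + 2*25) + 15 = -117*(4 + 50) + 15 = -117*54 + 15 = -6318 + 15 = -6303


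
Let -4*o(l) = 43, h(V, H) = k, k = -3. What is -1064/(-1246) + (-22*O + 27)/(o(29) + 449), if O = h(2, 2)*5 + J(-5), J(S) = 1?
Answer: 252488/156017 ≈ 1.6183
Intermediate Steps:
h(V, H) = -3
o(l) = -43/4 (o(l) = -¼*43 = -43/4)
O = -14 (O = -3*5 + 1 = -15 + 1 = -14)
-1064/(-1246) + (-22*O + 27)/(o(29) + 449) = -1064/(-1246) + (-22*(-14) + 27)/(-43/4 + 449) = -1064*(-1/1246) + (308 + 27)/(1753/4) = 76/89 + 335*(4/1753) = 76/89 + 1340/1753 = 252488/156017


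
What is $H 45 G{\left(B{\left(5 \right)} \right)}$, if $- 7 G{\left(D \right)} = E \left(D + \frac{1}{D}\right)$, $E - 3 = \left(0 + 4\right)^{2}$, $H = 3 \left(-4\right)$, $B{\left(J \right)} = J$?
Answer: $\frac{53352}{7} \approx 7621.7$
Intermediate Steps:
$H = -12$
$E = 19$ ($E = 3 + \left(0 + 4\right)^{2} = 3 + 4^{2} = 3 + 16 = 19$)
$G{\left(D \right)} = - \frac{19 D}{7} - \frac{19}{7 D}$ ($G{\left(D \right)} = - \frac{19 \left(D + \frac{1}{D}\right)}{7} = - \frac{19 D + \frac{19}{D}}{7} = - \frac{19 D}{7} - \frac{19}{7 D}$)
$H 45 G{\left(B{\left(5 \right)} \right)} = \left(-12\right) 45 \frac{19 \left(-1 - 5^{2}\right)}{7 \cdot 5} = - 540 \cdot \frac{19}{7} \cdot \frac{1}{5} \left(-1 - 25\right) = - 540 \cdot \frac{19}{7} \cdot \frac{1}{5} \left(-26\right) = \left(-540\right) \left(- \frac{494}{35}\right) = \frac{53352}{7}$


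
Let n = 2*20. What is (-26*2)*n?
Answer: -2080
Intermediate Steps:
n = 40
(-26*2)*n = -26*2*40 = -52*40 = -2080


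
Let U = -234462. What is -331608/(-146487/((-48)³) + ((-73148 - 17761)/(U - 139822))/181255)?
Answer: -5056789394027151360/20198805128729 ≈ -2.5035e+5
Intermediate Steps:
-331608/(-146487/((-48)³) + ((-73148 - 17761)/(U - 139822))/181255) = -331608/(-146487/((-48)³) + ((-73148 - 17761)/(-234462 - 139822))/181255) = -331608/(-146487/(-110592) - 90909/(-374284)*(1/181255)) = -331608/(-146487*(-1/110592) - 90909*(-1/374284)*(1/181255)) = -331608/(48829/36864 + (90909/374284)*(1/181255)) = -331608/(48829/36864 + 90909/67840846420) = -331608/828151010277889/625221240606720 = -331608*625221240606720/828151010277889 = -5056789394027151360/20198805128729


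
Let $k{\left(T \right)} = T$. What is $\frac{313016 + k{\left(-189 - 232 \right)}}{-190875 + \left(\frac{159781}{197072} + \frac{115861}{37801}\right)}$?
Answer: $- \frac{2328682289273840}{1421898003677427} \approx -1.6377$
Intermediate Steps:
$\frac{313016 + k{\left(-189 - 232 \right)}}{-190875 + \left(\frac{159781}{197072} + \frac{115861}{37801}\right)} = \frac{313016 - 421}{-190875 + \left(\frac{159781}{197072} + \frac{115861}{37801}\right)} = \frac{312595}{-190875 + \frac{28872840573}{7449518672}} = \frac{312595}{- \frac{1421898003677427}{7449518672}} = 312595 \left(- \frac{7449518672}{1421898003677427}\right) = - \frac{2328682289273840}{1421898003677427}$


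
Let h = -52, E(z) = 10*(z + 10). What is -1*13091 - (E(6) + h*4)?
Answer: -13043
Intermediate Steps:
E(z) = 100 + 10*z (E(z) = 10*(10 + z) = 100 + 10*z)
-1*13091 - (E(6) + h*4) = -1*13091 - ((100 + 10*6) - 52*4) = -13091 - ((100 + 60) - 208) = -13091 - (160 - 208) = -13091 - 1*(-48) = -13091 + 48 = -13043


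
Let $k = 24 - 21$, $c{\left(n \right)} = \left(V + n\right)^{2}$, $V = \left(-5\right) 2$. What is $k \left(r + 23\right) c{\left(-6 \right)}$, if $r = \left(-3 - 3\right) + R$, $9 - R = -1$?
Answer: $20736$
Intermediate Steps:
$R = 10$ ($R = 9 - -1 = 9 + 1 = 10$)
$r = 4$ ($r = \left(-3 - 3\right) + 10 = -6 + 10 = 4$)
$V = -10$
$c{\left(n \right)} = \left(-10 + n\right)^{2}$
$k = 3$
$k \left(r + 23\right) c{\left(-6 \right)} = 3 \left(4 + 23\right) \left(-10 - 6\right)^{2} = 3 \cdot 27 \left(-16\right)^{2} = 81 \cdot 256 = 20736$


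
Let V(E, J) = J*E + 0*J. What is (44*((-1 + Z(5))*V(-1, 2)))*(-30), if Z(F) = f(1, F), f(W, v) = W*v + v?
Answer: 23760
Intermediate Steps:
f(W, v) = v + W*v
V(E, J) = E*J (V(E, J) = E*J + 0 = E*J)
Z(F) = 2*F (Z(F) = F*(1 + 1) = F*2 = 2*F)
(44*((-1 + Z(5))*V(-1, 2)))*(-30) = (44*((-1 + 2*5)*(-1*2)))*(-30) = (44*((-1 + 10)*(-2)))*(-30) = (44*(9*(-2)))*(-30) = (44*(-18))*(-30) = -792*(-30) = 23760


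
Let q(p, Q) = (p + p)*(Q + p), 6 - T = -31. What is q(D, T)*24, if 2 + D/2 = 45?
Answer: 507744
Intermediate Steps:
D = 86 (D = -4 + 2*45 = -4 + 90 = 86)
T = 37 (T = 6 - 1*(-31) = 6 + 31 = 37)
q(p, Q) = 2*p*(Q + p) (q(p, Q) = (2*p)*(Q + p) = 2*p*(Q + p))
q(D, T)*24 = (2*86*(37 + 86))*24 = (2*86*123)*24 = 21156*24 = 507744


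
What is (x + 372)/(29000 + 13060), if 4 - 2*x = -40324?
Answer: 5134/10515 ≈ 0.48826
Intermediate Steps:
x = 20164 (x = 2 - ½*(-40324) = 2 + 20162 = 20164)
(x + 372)/(29000 + 13060) = (20164 + 372)/(29000 + 13060) = 20536/42060 = 20536*(1/42060) = 5134/10515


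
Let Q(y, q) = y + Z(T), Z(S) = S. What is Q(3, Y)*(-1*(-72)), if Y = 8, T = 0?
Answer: 216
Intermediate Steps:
Q(y, q) = y (Q(y, q) = y + 0 = y)
Q(3, Y)*(-1*(-72)) = 3*(-1*(-72)) = 3*72 = 216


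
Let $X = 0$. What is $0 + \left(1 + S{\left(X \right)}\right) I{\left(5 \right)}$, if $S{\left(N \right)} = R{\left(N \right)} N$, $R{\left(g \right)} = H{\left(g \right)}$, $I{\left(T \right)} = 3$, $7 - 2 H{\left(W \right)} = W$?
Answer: $3$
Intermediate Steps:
$H{\left(W \right)} = \frac{7}{2} - \frac{W}{2}$
$R{\left(g \right)} = \frac{7}{2} - \frac{g}{2}$
$S{\left(N \right)} = N \left(\frac{7}{2} - \frac{N}{2}\right)$ ($S{\left(N \right)} = \left(\frac{7}{2} - \frac{N}{2}\right) N = N \left(\frac{7}{2} - \frac{N}{2}\right)$)
$0 + \left(1 + S{\left(X \right)}\right) I{\left(5 \right)} = 0 + \left(1 + \frac{1}{2} \cdot 0 \left(7 - 0\right)\right) 3 = 0 + \left(1 + \frac{1}{2} \cdot 0 \left(7 + 0\right)\right) 3 = 0 + \left(1 + \frac{1}{2} \cdot 0 \cdot 7\right) 3 = 0 + \left(1 + 0\right) 3 = 0 + 1 \cdot 3 = 0 + 3 = 3$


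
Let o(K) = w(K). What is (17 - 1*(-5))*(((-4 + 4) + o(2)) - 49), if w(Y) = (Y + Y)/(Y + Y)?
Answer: -1056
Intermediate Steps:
w(Y) = 1 (w(Y) = (2*Y)/((2*Y)) = (2*Y)*(1/(2*Y)) = 1)
o(K) = 1
(17 - 1*(-5))*(((-4 + 4) + o(2)) - 49) = (17 - 1*(-5))*(((-4 + 4) + 1) - 49) = (17 + 5)*((0 + 1) - 49) = 22*(1 - 49) = 22*(-48) = -1056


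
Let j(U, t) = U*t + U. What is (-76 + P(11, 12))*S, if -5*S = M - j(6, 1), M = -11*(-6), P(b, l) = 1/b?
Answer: 9018/11 ≈ 819.82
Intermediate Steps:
j(U, t) = U + U*t
M = 66
S = -54/5 (S = -(66 - 6*(1 + 1))/5 = -(66 - 6*2)/5 = -(66 - 1*12)/5 = -(66 - 12)/5 = -⅕*54 = -54/5 ≈ -10.800)
(-76 + P(11, 12))*S = (-76 + 1/11)*(-54/5) = -835/11*(-54/5) = 9018/11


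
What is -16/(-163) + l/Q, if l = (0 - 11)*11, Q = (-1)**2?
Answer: -19707/163 ≈ -120.90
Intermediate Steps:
Q = 1
l = -121 (l = -11*11 = -121)
-16/(-163) + l/Q = -16/(-163) - 121/1 = -16*(-1/163) - 121*1 = 16/163 - 121 = -19707/163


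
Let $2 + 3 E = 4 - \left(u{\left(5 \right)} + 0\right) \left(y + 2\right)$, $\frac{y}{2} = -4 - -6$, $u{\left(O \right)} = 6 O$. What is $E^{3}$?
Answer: $- \frac{5639752}{27} \approx -2.0888 \cdot 10^{5}$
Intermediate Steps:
$y = 4$ ($y = 2 \left(-4 - -6\right) = 2 \left(-4 + 6\right) = 2 \cdot 2 = 4$)
$E = - \frac{178}{3}$ ($E = - \frac{2}{3} + \frac{4 - \left(6 \cdot 5 + 0\right) \left(4 + 2\right)}{3} = - \frac{2}{3} + \frac{4 - \left(30 + 0\right) 6}{3} = - \frac{2}{3} + \frac{4 - 30 \cdot 6}{3} = - \frac{2}{3} + \frac{4 - 180}{3} = - \frac{2}{3} + \frac{1}{3} \left(-176\right) = - \frac{2}{3} - \frac{176}{3} = - \frac{178}{3} \approx -59.333$)
$E^{3} = \left(- \frac{178}{3}\right)^{3} = - \frac{5639752}{27}$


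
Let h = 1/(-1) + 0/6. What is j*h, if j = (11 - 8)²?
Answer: -9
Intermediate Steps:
j = 9 (j = 3² = 9)
h = -1 (h = 1*(-1) + 0*(⅙) = -1 + 0 = -1)
j*h = 9*(-1) = -9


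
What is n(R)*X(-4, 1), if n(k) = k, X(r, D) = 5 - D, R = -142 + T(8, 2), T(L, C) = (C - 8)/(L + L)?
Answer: -1139/2 ≈ -569.50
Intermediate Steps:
T(L, C) = (-8 + C)/(2*L) (T(L, C) = (-8 + C)/((2*L)) = (-8 + C)*(1/(2*L)) = (-8 + C)/(2*L))
R = -1139/8 (R = -142 + (1/2)*(-8 + 2)/8 = -142 + (1/2)*(1/8)*(-6) = -142 - 3/8 = -1139/8 ≈ -142.38)
n(R)*X(-4, 1) = -1139*(5 - 1*1)/8 = -1139*(5 - 1)/8 = -1139/8*4 = -1139/2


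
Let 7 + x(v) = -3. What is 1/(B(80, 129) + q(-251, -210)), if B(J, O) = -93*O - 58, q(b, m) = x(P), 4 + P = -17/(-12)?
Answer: -1/12065 ≈ -8.2884e-5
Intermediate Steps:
P = -31/12 (P = -4 - 17/(-12) = -4 - 17*(-1/12) = -4 + 17/12 = -31/12 ≈ -2.5833)
x(v) = -10 (x(v) = -7 - 3 = -10)
q(b, m) = -10
B(J, O) = -58 - 93*O
1/(B(80, 129) + q(-251, -210)) = 1/((-58 - 93*129) - 10) = 1/((-58 - 11997) - 10) = 1/(-12055 - 10) = 1/(-12065) = -1/12065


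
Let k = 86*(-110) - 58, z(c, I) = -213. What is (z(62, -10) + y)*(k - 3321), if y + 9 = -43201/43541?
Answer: 124657741217/43541 ≈ 2.8630e+6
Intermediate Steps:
y = -435070/43541 (y = -9 - 43201/43541 = -435070/43541 ≈ -9.9922)
k = -9518 (k = -9460 - 58 = -9518)
(z(62, -10) + y)*(k - 3321) = (-213 - 435070/43541)*(-9518 - 3321) = -9709303/43541*(-12839) = 124657741217/43541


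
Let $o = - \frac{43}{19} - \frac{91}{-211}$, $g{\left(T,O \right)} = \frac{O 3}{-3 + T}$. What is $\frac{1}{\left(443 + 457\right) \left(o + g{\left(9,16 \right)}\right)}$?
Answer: $\frac{4009}{22255200} \approx 0.00018014$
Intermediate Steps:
$g{\left(T,O \right)} = \frac{3 O}{-3 + T}$
$o = - \frac{7344}{4009}$ ($o = \left(-43\right) \frac{1}{19} - - \frac{91}{211} = - \frac{43}{19} + \frac{91}{211} = - \frac{7344}{4009} \approx -1.8319$)
$\frac{1}{\left(443 + 457\right) \left(o + g{\left(9,16 \right)}\right)} = \frac{1}{\left(443 + 457\right) \left(- \frac{7344}{4009} + 3 \cdot 16 \frac{1}{-3 + 9}\right)} = \frac{1}{900 \left(- \frac{7344}{4009} + 3 \cdot 16 \cdot \frac{1}{6}\right)} = \frac{1}{900 \left(- \frac{7344}{4009} + 8\right)} = \frac{1}{900 \cdot \frac{24728}{4009}} = \frac{1}{\frac{22255200}{4009}} = \frac{4009}{22255200}$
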